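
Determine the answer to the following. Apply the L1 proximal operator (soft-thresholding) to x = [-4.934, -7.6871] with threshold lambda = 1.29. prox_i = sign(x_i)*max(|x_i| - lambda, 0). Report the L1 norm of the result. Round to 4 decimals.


Soft-thresholding with lambda = 1.29:
prox(-4.934) = sign(-4.934)*max(|-4.934| - 1.29, 0) = -3.644
prox(-7.6871) = sign(-7.6871)*max(|-7.6871| - 1.29, 0) = -6.3971
prox(x) = [-3.644, -6.3971]
||prox(x)||_1 = 3.644 + 6.3971 = 10.0411


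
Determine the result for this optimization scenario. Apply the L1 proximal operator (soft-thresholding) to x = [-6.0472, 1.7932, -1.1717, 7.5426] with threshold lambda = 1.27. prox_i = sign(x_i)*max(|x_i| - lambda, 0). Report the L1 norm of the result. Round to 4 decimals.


Soft-thresholding with lambda = 1.27:
prox(-6.0472) = sign(-6.0472)*max(|-6.0472| - 1.27, 0) = -4.7772
prox(1.7932) = sign(1.7932)*max(|1.7932| - 1.27, 0) = 0.5232
prox(-1.1717) = sign(-1.1717)*max(|-1.1717| - 1.27, 0) = 0.0
prox(7.5426) = sign(7.5426)*max(|7.5426| - 1.27, 0) = 6.2726
prox(x) = [-4.7772, 0.5232, 0.0, 6.2726]
||prox(x)||_1 = 4.7772 + 0.5232 + 0.0 + 6.2726 = 11.573


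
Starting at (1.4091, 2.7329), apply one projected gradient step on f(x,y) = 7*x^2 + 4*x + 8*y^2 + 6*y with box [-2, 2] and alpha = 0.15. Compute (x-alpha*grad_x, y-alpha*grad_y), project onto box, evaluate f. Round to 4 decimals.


Step 1: Compute gradient at (1.4091, 2.7329).
grad_x = 2*7*1.4091 + 4 = 23.7274
grad_y = 2*8*2.7329 + 6 = 49.7264
Step 2: Gradient step.
x_raw = 1.4091 - 0.15*23.7274 = -2.15
y_raw = 2.7329 - 0.15*49.7264 = -4.7261
Step 3: Project onto [-2, 2].
x_proj = clip(-2.15) = -2.0
y_proj = clip(-4.7261) = -2.0
Step 4: Evaluate f.
f(-2.0, -2.0) = 40.0


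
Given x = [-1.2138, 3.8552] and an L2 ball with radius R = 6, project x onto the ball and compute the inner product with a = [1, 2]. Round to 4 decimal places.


Step 1: Compute ||x|| (intermediates to 6 decimals).
||x|| = sqrt((-1.2138)^2 + 3.8552^2) = 4.041767
Step 2: Project.
Since ||x|| <= R, proj = x (no scaling needed).
proj(x) = [-1.2138, 3.8552]
Step 3: Dot product.
a^T * proj(x) = 1*(-1.2138) + 2*3.8552 = 6.4966


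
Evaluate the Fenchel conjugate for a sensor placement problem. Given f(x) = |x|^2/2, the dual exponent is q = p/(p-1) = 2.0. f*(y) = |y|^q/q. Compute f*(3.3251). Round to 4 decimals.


The conjugate exponent q satisfies 1/p + 1/q = 1.
p = 2, so q = 2/(2 - 1) = 2.0
|y|^q = 3.3251^2.0 = 11.0563
f*(3.3251) = 11.0563 / 2.0 = 5.5281


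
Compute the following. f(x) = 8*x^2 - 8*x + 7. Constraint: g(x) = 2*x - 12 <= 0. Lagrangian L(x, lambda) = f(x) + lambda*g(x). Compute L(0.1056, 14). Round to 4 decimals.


Step 1: Evaluate f(x).
f(0.1056) = 8*0.1056^2 - 8*0.1056 + 7 = 6.2444
Step 2: Evaluate g(x).
g(0.1056) = 2*0.1056 - 12 = -11.7888
Step 3: Compute Lagrangian.
L = 6.2444 + 14*-11.7888 = -158.7988


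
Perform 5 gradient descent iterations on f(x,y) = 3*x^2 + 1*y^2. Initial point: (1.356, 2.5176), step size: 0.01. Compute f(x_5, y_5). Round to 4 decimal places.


Gradient descent on f(x,y) = 3*x^2 + 1*y^2.
Starting point: (1.356, 2.5176), alpha = 0.01
Step 1: grad_x = 2*3*1.356 = 8.136, grad_y = 2*1*2.5176 = 5.0352
  x_1 = 1.356 - 0.01*8.136 = 1.2746
  y_1 = 2.5176 - 0.01*5.0352 = 2.4672
Step 2: grad_x = 2*3*1.2746 = 7.6478, grad_y = 2*1*2.4672 = 4.9345
  x_2 = 1.2746 - 0.01*7.6478 = 1.1982
  y_2 = 2.4672 - 0.01*4.9345 = 2.4179
Step 3: grad_x = 2*3*1.1982 = 7.189, grad_y = 2*1*2.4179 = 4.8358
  x_3 = 1.1982 - 0.01*7.189 = 1.1263
  y_3 = 2.4179 - 0.01*4.8358 = 2.3695
Step 4: grad_x = 2*3*1.1263 = 6.7576, grad_y = 2*1*2.3695 = 4.7391
  x_4 = 1.1263 - 0.01*6.7576 = 1.0587
  y_4 = 2.3695 - 0.01*4.7391 = 2.3222
Step 5: grad_x = 2*3*1.0587 = 6.3522, grad_y = 2*1*2.3222 = 4.6443
  x_5 = 1.0587 - 0.01*6.3522 = 0.9952
  y_5 = 2.3222 - 0.01*4.6443 = 2.2757
f(0.9952, 2.2757) = 3*0.9952^2 + 1*2.2757^2 = 8.15


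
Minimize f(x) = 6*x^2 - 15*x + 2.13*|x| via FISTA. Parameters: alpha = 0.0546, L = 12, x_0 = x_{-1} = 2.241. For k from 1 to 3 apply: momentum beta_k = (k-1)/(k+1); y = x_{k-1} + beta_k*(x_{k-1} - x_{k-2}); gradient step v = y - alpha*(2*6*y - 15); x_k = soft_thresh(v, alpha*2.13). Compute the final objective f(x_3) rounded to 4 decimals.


FISTA on f(x) = 6*x^2 - 15*x + 2.13*|x|
L = 12, alpha = 0.0546
Iteration 1: beta = 0.0, y = 2.241 + 0.0*(2.241 - 2.241) = 2.241
  grad(y) = 11.892, v = y - alpha*grad = 1.5917
  prox(v) = soft_thresh(1.5917, 0.1163) = 1.4754
Iteration 2: beta = 0.3333, y = 1.4754 + 0.3333*(1.4754 - 2.241) = 1.2202
  grad(y) = -0.3576, v = y - alpha*grad = 1.2397
  prox(v) = soft_thresh(1.2397, 0.1163) = 1.1234
Iteration 3: beta = 0.5, y = 1.1234 + 0.5*(1.1234 - 1.4754) = 0.9474
  grad(y) = -3.6307, v = y - alpha*grad = 1.1457
  prox(v) = soft_thresh(1.1457, 0.1163) = 1.0294
f(x_3) = 6*1.0294^2 - 15*1.0294 + 2.13*|1.0294| = -6.8904


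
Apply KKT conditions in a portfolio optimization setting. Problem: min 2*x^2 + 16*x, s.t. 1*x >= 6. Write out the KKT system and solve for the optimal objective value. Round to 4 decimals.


Step 1: Try lambda = 0 (constraint inactive).
x_unc = -16/(2*2) = -4.0
Check: 1*-4.0 = -4.0 < 6 -- violated!
Step 2: Constraint must be active: 1*x = 6
x* = 6/1 = 6.0
lambda = (2*2*6.0 + 16)/1 = 40.0
Step 3: Compute optimal value.
f(x*) = 2*6.0^2 + 16*6.0 = 168.0


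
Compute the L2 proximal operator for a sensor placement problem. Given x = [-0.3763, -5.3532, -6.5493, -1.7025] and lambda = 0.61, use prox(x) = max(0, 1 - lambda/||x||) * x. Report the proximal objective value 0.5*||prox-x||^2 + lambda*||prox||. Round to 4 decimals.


Step 1: Compute ||x||.
||x|| = 8.6366
Step 2: Compute scaling factor.
scale = max(0, 1 - 0.61/8.6366) = 0.9294
Step 3: prox(x) = [-0.3497, -4.9751, -6.0867, -1.5823]
||prox(x)|| = 8.0266
Step 4: Proximal objective.
0.5*||prox-x||^2 = 0.1861
lambda*||prox|| = 4.8962
Total = 5.0823


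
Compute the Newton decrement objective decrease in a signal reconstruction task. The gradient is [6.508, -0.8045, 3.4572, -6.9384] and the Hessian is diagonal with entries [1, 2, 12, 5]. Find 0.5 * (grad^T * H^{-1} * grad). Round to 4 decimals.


Step 1: H is diagonal, so H^(-1) * g = [6.508, -0.4023, 0.2881, -1.3877].
Step 2: g^T H^(-1) g = sum_i g_i^2 / H_ii
  = (6.508)^2/1 + (-0.8045)^2/2 + (3.4572)^2/12 + (-6.9384)^2/5
  = 42.3541 + 0.3236 + 0.996 + 9.6283 = 53.302
Step 3: Objective decrease = 0.5 * g^T H^(-1) g = 26.651


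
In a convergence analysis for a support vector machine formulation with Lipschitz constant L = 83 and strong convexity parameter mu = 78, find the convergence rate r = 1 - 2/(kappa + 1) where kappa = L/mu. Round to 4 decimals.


Step 1: Compute the condition number.
kappa = L/mu = 83/78 = 1.0641
Step 2: Compute the convergence rate.
r = 1 - 2/(kappa + 1) = 1 - 2*mu/(L + mu) = (L - mu)/(L + mu) = 5/161 = 0.0311


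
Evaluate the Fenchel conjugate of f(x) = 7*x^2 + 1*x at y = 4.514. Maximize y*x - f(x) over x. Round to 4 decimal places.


f*(y) = sup_x {y*x - a*x^2 - b*x} = sup_x {(y-b)*x - a*x^2}
FOC: (y - b) - 2a*x = 0 => x* = (y - b)/(2a)
x* = (4.514 - 1)/(2*7) = 0.251
f*(4.514) = (y-b)^2/(4a) = (4.514 - 1)^2/(4*7)
= 12.3482/28 = 0.441


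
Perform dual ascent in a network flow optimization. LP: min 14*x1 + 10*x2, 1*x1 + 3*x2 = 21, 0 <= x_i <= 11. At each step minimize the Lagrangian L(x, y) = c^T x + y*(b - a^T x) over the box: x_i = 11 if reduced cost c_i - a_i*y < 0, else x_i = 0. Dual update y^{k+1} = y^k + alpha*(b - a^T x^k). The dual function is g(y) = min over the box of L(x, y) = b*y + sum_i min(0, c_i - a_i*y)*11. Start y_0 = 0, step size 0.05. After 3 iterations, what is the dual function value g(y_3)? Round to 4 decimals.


Dual ascent for LP: min 14*x1 + 10*x2, 1*x1 + 3*x2 = 21, 0 <= x_i <= 11
Step 1: y^k = 0.0, reduced costs: (14.0, 10.0)
  x^k = (0.0, 0.0), subgradient = b - a^T x = 21.0
  y^{k+1} = 0.0 + 0.05*21.0 = 1.05
Step 2: y^k = 1.05, reduced costs: (12.95, 6.85)
  x^k = (0.0, 0.0), subgradient = b - a^T x = 21.0
  y^{k+1} = 1.05 + 0.05*21.0 = 2.1
Step 3: y^k = 2.1, reduced costs: (11.9, 3.7)
  x^k = (0.0, 0.0), subgradient = b - a^T x = 21.0
  y^{k+1} = 2.1 + 0.05*21.0 = 3.15
Dual objective at y_3 = 3.15: reduced costs (10.85, 0.55), box minimizer x = (0.0, 0.0)
g(y_3) = b*y + (c1 - a1*y)*x1 + (c2 - a2*y)*x2 = 21*3.15 + 10.85*0.0 + 0.55*0.0 = 66.15 + 0.0 + 0.0 = 66.15


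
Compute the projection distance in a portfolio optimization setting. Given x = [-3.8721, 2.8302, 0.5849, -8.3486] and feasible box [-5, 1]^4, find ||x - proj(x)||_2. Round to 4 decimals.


Project each component onto [-5, 1].
clip(-3.8721) = -3.8721, clip(2.8302) = 1.0, clip(0.5849) = 0.5849, clip(-8.3486) = -5.0
Projection = [-3.8721, 1.0, 0.5849, -5.0]
Squared diffs: [0.0, 3.3496, 0.0, 11.2131]
Distance = sqrt(14.5627) = 3.8161


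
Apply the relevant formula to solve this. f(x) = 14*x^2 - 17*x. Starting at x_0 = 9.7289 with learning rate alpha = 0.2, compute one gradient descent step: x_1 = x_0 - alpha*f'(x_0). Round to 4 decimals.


We compute the gradient at x_0 and apply the update.
f'(x) = 28*x - 17
f'(9.7289) = 28*9.7289 - 17 = 255.4092
x_1 = 9.7289 - 0.2*255.4092 = -41.3529


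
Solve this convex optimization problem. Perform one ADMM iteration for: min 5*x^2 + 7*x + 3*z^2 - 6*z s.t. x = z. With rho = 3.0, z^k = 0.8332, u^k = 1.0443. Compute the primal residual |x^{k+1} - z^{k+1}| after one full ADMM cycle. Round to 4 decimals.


ADMM iteration with rho = 3.0, z^k = 0.8332, u^k = 1.0443
Step 1: x-update.
Minimize 5*x^2 + 7*x + (3.0/2)*(x - 0.8332 + 1.0443)^2
FOC: (2*5 + 3.0)*x = -7 + 3.0*(0.8332 - 1.0443)
x^{k+1} = -0.5872
Step 2: z-update.
Minimize 3*z^2 - 6*z + (3.0/2)*(-0.5872 - z + 1.0443)^2
FOC: (2*3 + 3.0)*z = 6 + 3.0*(-0.5872 + 1.0443)
z^{k+1} = 0.819
Step 3: u-update.
u^{k+1} = 1.0443 - 0.5872 - 0.819 = -0.3619
Step 4: Primal residual = |-0.5872 - 0.819| = 1.4062


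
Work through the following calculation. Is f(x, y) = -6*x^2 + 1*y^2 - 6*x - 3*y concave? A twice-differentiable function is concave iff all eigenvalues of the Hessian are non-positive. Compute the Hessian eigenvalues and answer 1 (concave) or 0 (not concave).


The Hessian of f(x,y) = -6*x^2 + 1*y^2 - 6*x - 3*y is:
H = [[-12, 0], [0, 2]]
Trace = -12 + 2 = -10
Determinant = -12*2 - (0)^2 = -24
Discriminant = (-10)^2 - 4*-24 = 196.0
Eigenvalues: lambda_1 = -12.0, lambda_2 = 2.0
The function is not concave.

0


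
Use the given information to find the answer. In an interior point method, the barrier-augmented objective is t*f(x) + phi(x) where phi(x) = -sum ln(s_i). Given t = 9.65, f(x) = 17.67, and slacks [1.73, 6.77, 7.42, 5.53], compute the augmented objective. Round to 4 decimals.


Step 1: Compute log-barrier.
ln values: [0.5481, 1.9125, 2.0042, 1.7102]
phi = -(0.5481 + 1.9125 + 2.0042 + 1.7102) = -6.175
Step 2: Compute augmented objective.
t*f(x) = 9.65*17.67 = 170.5155
Total = 170.5155 - 6.175 = 164.3405


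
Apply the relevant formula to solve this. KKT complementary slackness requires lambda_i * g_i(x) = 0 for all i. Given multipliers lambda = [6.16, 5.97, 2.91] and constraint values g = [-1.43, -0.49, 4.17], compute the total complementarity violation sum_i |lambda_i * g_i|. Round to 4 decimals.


KKT complementary slackness check:
lambda_1 * g_1 = 6.16 * -1.43 = -8.8088
lambda_2 * g_2 = 5.97 * -0.49 = -2.9253
lambda_3 * g_3 = 2.91 * 4.17 = 12.1347
Total violation = 8.8088 + 2.9253 + 12.1347 = 23.8688


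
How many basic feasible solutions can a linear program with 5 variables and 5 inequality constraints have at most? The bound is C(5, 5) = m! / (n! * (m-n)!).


Each vertex corresponds to some choice of n active constraints out of m, so the number of vertices is at most C(m, n) = m! / (n!(m-n)!).
m = 5, n = 5
Numerator: 5 * 4 * 3 * 2 * 1
Denominator: 5! = 120
C(5, 5) = 1


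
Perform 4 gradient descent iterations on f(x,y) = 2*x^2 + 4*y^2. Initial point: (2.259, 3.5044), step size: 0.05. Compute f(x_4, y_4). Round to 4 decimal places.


Gradient descent on f(x,y) = 2*x^2 + 4*y^2.
Starting point: (2.259, 3.5044), alpha = 0.05
Step 1: grad_x = 2*2*2.259 = 9.036, grad_y = 2*4*3.5044 = 28.0352
  x_1 = 2.259 - 0.05*9.036 = 1.8072
  y_1 = 3.5044 - 0.05*28.0352 = 2.1026
Step 2: grad_x = 2*2*1.8072 = 7.2288, grad_y = 2*4*2.1026 = 16.8211
  x_2 = 1.8072 - 0.05*7.2288 = 1.4458
  y_2 = 2.1026 - 0.05*16.8211 = 1.2616
Step 3: grad_x = 2*2*1.4458 = 5.783, grad_y = 2*4*1.2616 = 10.0927
  x_3 = 1.4458 - 0.05*5.783 = 1.1566
  y_3 = 1.2616 - 0.05*10.0927 = 0.757
Step 4: grad_x = 2*2*1.1566 = 4.6264, grad_y = 2*4*0.757 = 6.0556
  x_4 = 1.1566 - 0.05*4.6264 = 0.9253
  y_4 = 0.757 - 0.05*6.0556 = 0.4542
f(0.9253, 0.4542) = 2*0.9253^2 + 4*0.4542^2 = 2.5374


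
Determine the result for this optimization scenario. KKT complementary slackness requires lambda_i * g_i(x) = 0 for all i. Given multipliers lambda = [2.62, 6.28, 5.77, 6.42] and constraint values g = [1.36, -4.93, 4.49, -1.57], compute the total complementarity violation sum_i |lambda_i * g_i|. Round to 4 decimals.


KKT complementary slackness check:
lambda_1 * g_1 = 2.62 * 1.36 = 3.5632
lambda_2 * g_2 = 6.28 * -4.93 = -30.9604
lambda_3 * g_3 = 5.77 * 4.49 = 25.9073
lambda_4 * g_4 = 6.42 * -1.57 = -10.0794
Total violation = 3.5632 + 30.9604 + 25.9073 + 10.0794 = 70.5103


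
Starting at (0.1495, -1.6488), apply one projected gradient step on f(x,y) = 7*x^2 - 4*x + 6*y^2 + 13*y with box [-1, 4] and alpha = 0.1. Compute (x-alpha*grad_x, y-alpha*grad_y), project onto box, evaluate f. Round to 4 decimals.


Step 1: Compute gradient at (0.1495, -1.6488).
grad_x = 2*7*0.1495 - 4 = -1.907
grad_y = 2*6*-1.6488 + 13 = -6.7856
Step 2: Gradient step.
x_raw = 0.1495 - 0.1*-1.907 = 0.3402
y_raw = -1.6488 - 0.1*-6.7856 = -0.9702
Step 3: Project onto [-1, 4].
x_proj = clip(0.3402) = 0.3402
y_proj = clip(-0.9702) = -0.9702
Step 4: Evaluate f.
f(0.3402, -0.9702) = -7.5156


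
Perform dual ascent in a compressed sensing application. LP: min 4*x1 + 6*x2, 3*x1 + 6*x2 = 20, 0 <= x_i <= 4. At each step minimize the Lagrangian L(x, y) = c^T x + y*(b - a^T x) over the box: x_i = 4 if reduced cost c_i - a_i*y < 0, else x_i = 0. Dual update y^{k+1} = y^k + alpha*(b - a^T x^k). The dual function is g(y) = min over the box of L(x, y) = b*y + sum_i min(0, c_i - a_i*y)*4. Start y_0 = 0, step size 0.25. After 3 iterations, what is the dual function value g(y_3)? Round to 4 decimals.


Dual ascent for LP: min 4*x1 + 6*x2, 3*x1 + 6*x2 = 20, 0 <= x_i <= 4
Step 1: y^k = 0.0, reduced costs: (4.0, 6.0)
  x^k = (0.0, 0.0), subgradient = b - a^T x = 20.0
  y^{k+1} = 0.0 + 0.25*20.0 = 5.0
Step 2: y^k = 5.0, reduced costs: (-11.0, -24.0)
  x^k = (4.0, 4.0), subgradient = b - a^T x = -16.0
  y^{k+1} = 5.0 + 0.25*-16.0 = 1.0
Step 3: y^k = 1.0, reduced costs: (1.0, 0.0)
  x^k = (0.0, 0.0), subgradient = b - a^T x = 20.0
  y^{k+1} = 1.0 + 0.25*20.0 = 6.0
Dual objective at y_3 = 6.0: reduced costs (-14.0, -30.0), box minimizer x = (4.0, 4.0)
g(y_3) = b*y + (c1 - a1*y)*x1 + (c2 - a2*y)*x2 = 20*6.0 + (-14.0)*4.0 + (-30.0)*4.0 = 120.0 - 56.0 - 120.0 = -56.0


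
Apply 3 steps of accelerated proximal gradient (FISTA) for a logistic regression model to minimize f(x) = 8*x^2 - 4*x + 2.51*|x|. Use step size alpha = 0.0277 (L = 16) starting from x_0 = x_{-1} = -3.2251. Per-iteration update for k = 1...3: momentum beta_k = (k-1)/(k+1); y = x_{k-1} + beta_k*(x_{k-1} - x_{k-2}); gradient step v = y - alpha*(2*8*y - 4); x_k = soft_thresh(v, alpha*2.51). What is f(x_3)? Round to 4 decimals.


FISTA on f(x) = 8*x^2 - 4*x + 2.51*|x|
L = 16, alpha = 0.0277
Iteration 1: beta = 0.0, y = -3.2251 + 0.0*(-3.2251 + 3.2251) = -3.2251
  grad(y) = -55.6016, v = y - alpha*grad = -1.6849
  prox(v) = soft_thresh(-1.6849, 0.0695) = -1.6154
Iteration 2: beta = 0.3333, y = -1.6154 + 0.3333*(-1.6154 + 3.2251) = -1.0788
  grad(y) = -21.2615, v = y - alpha*grad = -0.4899
  prox(v) = soft_thresh(-0.4899, 0.0695) = -0.4204
Iteration 3: beta = 0.5, y = -0.4204 + 0.5*(-0.4204 + 1.6154) = 0.1771
  grad(y) = -1.1657, v = y - alpha*grad = 0.2094
  prox(v) = soft_thresh(0.2094, 0.0695) = 0.1399
f(x_3) = 8*0.1399^2 - 4*0.1399 + 2.51*|0.1399| = -0.0519


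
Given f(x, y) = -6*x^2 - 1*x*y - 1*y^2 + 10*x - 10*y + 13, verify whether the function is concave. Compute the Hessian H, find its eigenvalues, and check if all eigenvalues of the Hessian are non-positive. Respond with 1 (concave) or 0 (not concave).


The Hessian of f(x,y) = -6*x^2 - 1*x*y - 1*y^2 + 10*x - 10*y + 13 is:
H = [[-12, -1], [-1, -2]]
Trace = -12 - 2 = -14
Determinant = -12*-2 - (-1)^2 = 23
Discriminant = (-14)^2 - 4*23 = 104.0
Eigenvalues: lambda_1 = -12.099, lambda_2 = -1.901
The function is concave.

1


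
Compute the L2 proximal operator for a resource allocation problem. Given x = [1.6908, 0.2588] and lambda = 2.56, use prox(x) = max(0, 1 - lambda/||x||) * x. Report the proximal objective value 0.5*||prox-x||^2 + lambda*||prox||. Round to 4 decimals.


Step 1: Compute ||x||.
||x|| = 1.7105
Step 2: Compute scaling factor.
scale = max(0, 1 - 2.56/1.7105) = 0.0
Step 3: prox(x) = [0.0, 0.0]
||prox(x)|| = 0.0
Step 4: Proximal objective.
0.5*||prox-x||^2 = 1.4629
lambda*||prox|| = 0.0
Total = 1.4629


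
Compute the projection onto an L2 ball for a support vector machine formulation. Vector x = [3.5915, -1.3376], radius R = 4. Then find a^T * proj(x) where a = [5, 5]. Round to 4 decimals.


Step 1: Compute ||x|| (intermediates to 6 decimals).
||x|| = sqrt(3.5915^2 + (-1.3376)^2) = 3.832499
Step 2: Project.
Since ||x|| <= R, proj = x (no scaling needed).
proj(x) = [3.5915, -1.3376]
Step 3: Dot product.
a^T * proj(x) = 5*3.5915 + 5*(-1.3376) = 11.2695


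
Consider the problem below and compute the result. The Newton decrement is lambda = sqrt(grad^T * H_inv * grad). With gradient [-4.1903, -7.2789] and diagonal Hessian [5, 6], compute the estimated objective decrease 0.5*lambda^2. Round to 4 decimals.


Step 1: H is diagonal, so H^(-1) * g = [-0.8381, -1.2132].
Step 2: g^T H^(-1) g = sum_i g_i^2 / H_ii
  = (-4.1903)^2/5 + (-7.2789)^2/6
  = 3.5117 + 8.8304 = 12.3421
Step 3: Objective decrease = 0.5 * g^T H^(-1) g = 6.1711


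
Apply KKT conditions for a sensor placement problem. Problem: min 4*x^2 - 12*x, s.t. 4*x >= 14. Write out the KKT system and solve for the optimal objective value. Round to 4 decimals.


Step 1: Try lambda = 0 (constraint inactive).
x_unc = 12/(2*4) = 1.5
Check: 4*1.5 = 6.0 < 14 -- violated!
Step 2: Constraint must be active: 4*x = 14
x* = 14/4 = 3.5
lambda = (2*4*3.5 - 12)/4 = 4.0
Step 3: Compute optimal value.
f(x*) = 4*3.5^2 - 12*3.5 = 7.0


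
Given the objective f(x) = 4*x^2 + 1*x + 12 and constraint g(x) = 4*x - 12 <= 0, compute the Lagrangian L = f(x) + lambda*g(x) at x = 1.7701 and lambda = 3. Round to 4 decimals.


Step 1: Evaluate f(x).
f(1.7701) = 4*1.7701^2 + 1*1.7701 + 12 = 26.3031
Step 2: Evaluate g(x).
g(1.7701) = 4*1.7701 - 12 = -4.9196
Step 3: Compute Lagrangian.
L = 26.3031 + 3*-4.9196 = 11.5443


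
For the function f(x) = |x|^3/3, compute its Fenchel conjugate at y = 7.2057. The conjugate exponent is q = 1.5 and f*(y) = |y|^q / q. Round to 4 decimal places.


The conjugate exponent q satisfies 1/p + 1/q = 1.
p = 3, so q = 3/(3 - 1) = 1.5
|y|^q = 7.2057^1.5 = 19.3426
f*(7.2057) = 19.3426 / 1.5 = 12.895


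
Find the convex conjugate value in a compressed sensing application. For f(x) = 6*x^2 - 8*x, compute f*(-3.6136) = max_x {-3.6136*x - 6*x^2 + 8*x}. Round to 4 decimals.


f*(y) = sup_x {y*x - a*x^2 - b*x} = sup_x {(y-b)*x - a*x^2}
FOC: (y - b) - 2a*x = 0 => x* = (y - b)/(2a)
x* = (-3.6136 + 8)/(2*6) = 0.3655
f*(-3.6136) = (y-b)^2/(4a) = (-3.6136 + 8)^2/(4*6)
= 19.2405/24 = 0.8017


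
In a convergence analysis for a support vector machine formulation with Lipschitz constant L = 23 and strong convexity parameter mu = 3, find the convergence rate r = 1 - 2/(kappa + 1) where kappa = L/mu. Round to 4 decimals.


Step 1: Compute the condition number.
kappa = L/mu = 23/3 = 7.6667
Step 2: Compute the convergence rate.
r = 1 - 2/(kappa + 1) = 1 - 2*mu/(L + mu) = (L - mu)/(L + mu) = 20/26 = 0.7692


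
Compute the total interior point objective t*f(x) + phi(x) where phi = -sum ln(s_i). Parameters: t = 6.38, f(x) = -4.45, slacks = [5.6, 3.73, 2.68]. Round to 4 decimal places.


Step 1: Compute log-barrier.
ln values: [1.7228, 1.3164, 0.9858]
phi = -(1.7228 + 1.3164 + 0.9858) = -4.025
Step 2: Compute augmented objective.
t*f(x) = 6.38*-4.45 = -28.391
Total = -28.391 - 4.025 = -32.416


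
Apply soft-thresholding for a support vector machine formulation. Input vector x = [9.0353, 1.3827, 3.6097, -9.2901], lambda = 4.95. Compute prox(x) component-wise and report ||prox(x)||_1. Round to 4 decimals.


Soft-thresholding with lambda = 4.95:
prox(9.0353) = sign(9.0353)*max(|9.0353| - 4.95, 0) = 4.0853
prox(1.3827) = sign(1.3827)*max(|1.3827| - 4.95, 0) = 0.0
prox(3.6097) = sign(3.6097)*max(|3.6097| - 4.95, 0) = 0.0
prox(-9.2901) = sign(-9.2901)*max(|-9.2901| - 4.95, 0) = -4.3401
prox(x) = [4.0853, 0.0, 0.0, -4.3401]
||prox(x)||_1 = 4.0853 + 0.0 + 0.0 + 4.3401 = 8.4254


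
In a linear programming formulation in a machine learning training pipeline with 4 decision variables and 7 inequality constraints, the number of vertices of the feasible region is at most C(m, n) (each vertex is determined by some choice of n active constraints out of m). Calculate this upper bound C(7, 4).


Each vertex corresponds to some choice of n active constraints out of m, so the number of vertices is at most C(m, n) = m! / (n!(m-n)!).
m = 7, n = 4
Numerator: 7 * 6 * 5 * 4
Denominator: 4! = 24
C(7, 4) = 35


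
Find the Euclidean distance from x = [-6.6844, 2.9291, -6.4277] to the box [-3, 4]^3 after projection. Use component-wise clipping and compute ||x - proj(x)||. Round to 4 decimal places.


Project each component onto [-3, 4].
clip(-6.6844) = -3.0, clip(2.9291) = 2.9291, clip(-6.4277) = -3.0
Projection = [-3.0, 2.9291, -3.0]
Squared diffs: [13.5748, 0.0, 11.7491]
Distance = sqrt(25.3239) = 5.0323


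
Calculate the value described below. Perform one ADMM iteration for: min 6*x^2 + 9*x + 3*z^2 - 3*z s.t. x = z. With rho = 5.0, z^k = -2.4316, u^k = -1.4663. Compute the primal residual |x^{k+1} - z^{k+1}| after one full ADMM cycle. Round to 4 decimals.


ADMM iteration with rho = 5.0, z^k = -2.4316, u^k = -1.4663
Step 1: x-update.
Minimize 6*x^2 + 9*x + (5.0/2)*(x + 2.4316 - 1.4663)^2
FOC: (2*6 + 5.0)*x = -9 + 5.0*(-2.4316 + 1.4663)
x^{k+1} = -0.8133
Step 2: z-update.
Minimize 3*z^2 - 3*z + (5.0/2)*(-0.8133 - z - 1.4663)^2
FOC: (2*3 + 5.0)*z = 3 + 5.0*(-0.8133 - 1.4663)
z^{k+1} = -0.7635
Step 3: u-update.
u^{k+1} = -1.4663 - 0.8133 + 0.7635 = -1.5162
Step 4: Primal residual = |-0.8133 + 0.7635| = 0.0499


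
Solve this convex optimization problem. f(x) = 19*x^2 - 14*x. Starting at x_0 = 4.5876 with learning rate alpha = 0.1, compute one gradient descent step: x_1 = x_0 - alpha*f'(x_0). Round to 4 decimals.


We compute the gradient at x_0 and apply the update.
f'(x) = 38*x - 14
f'(4.5876) = 38*4.5876 - 14 = 160.3288
x_1 = 4.5876 - 0.1*160.3288 = -11.4453


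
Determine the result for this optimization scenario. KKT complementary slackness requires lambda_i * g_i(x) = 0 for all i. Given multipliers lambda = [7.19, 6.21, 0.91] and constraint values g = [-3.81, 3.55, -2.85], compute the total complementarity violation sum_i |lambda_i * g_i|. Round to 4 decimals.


KKT complementary slackness check:
lambda_1 * g_1 = 7.19 * -3.81 = -27.3939
lambda_2 * g_2 = 6.21 * 3.55 = 22.0455
lambda_3 * g_3 = 0.91 * -2.85 = -2.5935
Total violation = 27.3939 + 22.0455 + 2.5935 = 52.0329


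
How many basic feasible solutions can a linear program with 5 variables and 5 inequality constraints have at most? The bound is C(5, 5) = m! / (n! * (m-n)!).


Each vertex corresponds to some choice of n active constraints out of m, so the number of vertices is at most C(m, n) = m! / (n!(m-n)!).
m = 5, n = 5
Numerator: 5 * 4 * 3 * 2 * 1
Denominator: 5! = 120
C(5, 5) = 1


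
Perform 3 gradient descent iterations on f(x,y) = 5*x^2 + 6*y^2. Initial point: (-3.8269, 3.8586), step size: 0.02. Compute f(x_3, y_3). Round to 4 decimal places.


Gradient descent on f(x,y) = 5*x^2 + 6*y^2.
Starting point: (-3.8269, 3.8586), alpha = 0.02
Step 1: grad_x = 2*5*-3.8269 = -38.269, grad_y = 2*6*3.8586 = 46.3032
  x_1 = -3.8269 - 0.02*-38.269 = -3.0615
  y_1 = 3.8586 - 0.02*46.3032 = 2.9325
Step 2: grad_x = 2*5*-3.0615 = -30.6152, grad_y = 2*6*2.9325 = 35.1904
  x_2 = -3.0615 - 0.02*-30.6152 = -2.4492
  y_2 = 2.9325 - 0.02*35.1904 = 2.2287
Step 3: grad_x = 2*5*-2.4492 = -24.4922, grad_y = 2*6*2.2287 = 26.7447
  x_3 = -2.4492 - 0.02*-24.4922 = -1.9594
  y_3 = 2.2287 - 0.02*26.7447 = 1.6938
f(-1.9594, 1.6938) = 5*(-1.9594)^2 + 6*1.6938^2 = 36.4101


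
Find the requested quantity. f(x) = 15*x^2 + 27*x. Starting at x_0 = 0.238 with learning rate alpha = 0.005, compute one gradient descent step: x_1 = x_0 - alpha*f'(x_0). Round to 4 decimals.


We compute the gradient at x_0 and apply the update.
f'(x) = 30*x + 27
f'(0.238) = 30*0.238 + 27 = 34.14
x_1 = 0.238 - 0.005*34.14 = 0.0673


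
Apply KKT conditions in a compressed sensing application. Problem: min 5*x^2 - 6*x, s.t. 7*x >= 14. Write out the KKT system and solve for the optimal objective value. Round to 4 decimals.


Step 1: Try lambda = 0 (constraint inactive).
x_unc = 6/(2*5) = 0.6
Check: 7*0.6 = 4.2 < 14 -- violated!
Step 2: Constraint must be active: 7*x = 14
x* = 14/7 = 2.0
lambda = (2*5*2.0 - 6)/7 = 2.0
Step 3: Compute optimal value.
f(x*) = 5*2.0^2 - 6*2.0 = 8.0


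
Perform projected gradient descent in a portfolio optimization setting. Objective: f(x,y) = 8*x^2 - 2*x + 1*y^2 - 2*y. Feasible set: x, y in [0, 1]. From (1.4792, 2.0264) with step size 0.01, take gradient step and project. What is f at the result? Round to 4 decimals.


Step 1: Compute gradient at (1.4792, 2.0264).
grad_x = 2*8*1.4792 - 2 = 21.6672
grad_y = 2*1*2.0264 - 2 = 2.0528
Step 2: Gradient step.
x_raw = 1.4792 - 0.01*21.6672 = 1.2625
y_raw = 2.0264 - 0.01*2.0528 = 2.0059
Step 3: Project onto [0, 1].
x_proj = clip(1.2625) = 1.0
y_proj = clip(2.0059) = 1.0
Step 4: Evaluate f.
f(1.0, 1.0) = 5.0


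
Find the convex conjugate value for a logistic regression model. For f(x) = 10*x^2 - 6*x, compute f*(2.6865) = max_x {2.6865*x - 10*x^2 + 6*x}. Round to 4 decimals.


f*(y) = sup_x {y*x - a*x^2 - b*x} = sup_x {(y-b)*x - a*x^2}
FOC: (y - b) - 2a*x = 0 => x* = (y - b)/(2a)
x* = (2.6865 + 6)/(2*10) = 0.4343
f*(2.6865) = (y-b)^2/(4a) = (2.6865 + 6)^2/(4*10)
= 75.4553/40 = 1.8864


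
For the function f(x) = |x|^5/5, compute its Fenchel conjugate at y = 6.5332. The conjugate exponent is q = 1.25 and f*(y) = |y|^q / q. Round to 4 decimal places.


The conjugate exponent q satisfies 1/p + 1/q = 1.
p = 5, so q = 5/(5 - 1) = 1.25
|y|^q = 6.5332^1.25 = 10.445
f*(6.5332) = 10.445 / 1.25 = 8.356


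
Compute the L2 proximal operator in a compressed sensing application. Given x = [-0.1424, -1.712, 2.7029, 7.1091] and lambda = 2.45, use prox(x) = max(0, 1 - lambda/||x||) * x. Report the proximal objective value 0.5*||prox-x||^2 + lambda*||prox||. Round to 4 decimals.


Step 1: Compute ||x||.
||x|| = 7.7972
Step 2: Compute scaling factor.
scale = max(0, 1 - 2.45/7.7972) = 0.6858
Step 3: prox(x) = [-0.0977, -1.1741, 1.8536, 4.8753]
||prox(x)|| = 5.3472
Step 4: Proximal objective.
0.5*||prox-x||^2 = 3.0013
lambda*||prox|| = 13.1006
Total = 16.1019


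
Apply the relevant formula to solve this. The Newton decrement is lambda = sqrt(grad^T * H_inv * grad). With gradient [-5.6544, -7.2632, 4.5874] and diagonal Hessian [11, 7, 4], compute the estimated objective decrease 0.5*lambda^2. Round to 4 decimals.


Step 1: H is diagonal, so H^(-1) * g = [-0.514, -1.0376, 1.1469].
Step 2: g^T H^(-1) g = sum_i g_i^2 / H_ii
  = (-5.6544)^2/11 + (-7.2632)^2/7 + (4.5874)^2/4
  = 2.9066 + 7.5363 + 5.2611 = 15.7039
Step 3: Objective decrease = 0.5 * g^T H^(-1) g = 7.852


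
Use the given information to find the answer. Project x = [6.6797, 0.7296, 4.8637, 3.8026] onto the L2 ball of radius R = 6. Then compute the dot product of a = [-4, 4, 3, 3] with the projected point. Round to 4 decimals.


Step 1: Compute ||x|| (intermediates to 6 decimals).
||x|| = sqrt(6.6797^2 + 0.7296^2 + 4.8637^2 + 3.8026^2) = 9.125023
Step 2: Project.
Since ||x|| > R, scale = R/||x|| = 6/9.125023 = 0.657533, proj(x) = scale * x
proj(x) = [4.392123, 0.479736, 3.198043, 2.500335]
Step 3: Dot product.
a^T * proj(x) = -4*4.392123 + 4*0.479736 + 3*3.198043 + 3*2.500335 = 1.4456


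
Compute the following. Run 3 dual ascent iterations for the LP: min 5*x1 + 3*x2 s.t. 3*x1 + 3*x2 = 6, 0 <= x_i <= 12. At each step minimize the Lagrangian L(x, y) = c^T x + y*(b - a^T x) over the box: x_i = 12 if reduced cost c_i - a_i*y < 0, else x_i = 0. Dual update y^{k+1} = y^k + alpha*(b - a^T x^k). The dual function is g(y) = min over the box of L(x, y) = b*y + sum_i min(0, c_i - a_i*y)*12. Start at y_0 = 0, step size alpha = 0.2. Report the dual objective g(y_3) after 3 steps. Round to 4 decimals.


Dual ascent for LP: min 5*x1 + 3*x2, 3*x1 + 3*x2 = 6, 0 <= x_i <= 12
Step 1: y^k = 0.0, reduced costs: (5.0, 3.0)
  x^k = (0.0, 0.0), subgradient = b - a^T x = 6.0
  y^{k+1} = 0.0 + 0.2*6.0 = 1.2
Step 2: y^k = 1.2, reduced costs: (1.4, -0.6)
  x^k = (0.0, 12.0), subgradient = b - a^T x = -30.0
  y^{k+1} = 1.2 + 0.2*-30.0 = -4.8
Step 3: y^k = -4.8, reduced costs: (19.4, 17.4)
  x^k = (0.0, 0.0), subgradient = b - a^T x = 6.0
  y^{k+1} = -4.8 + 0.2*6.0 = -3.6
Dual objective at y_3 = -3.6: reduced costs (15.8, 13.8), box minimizer x = (0.0, 0.0)
g(y_3) = b*y + (c1 - a1*y)*x1 + (c2 - a2*y)*x2 = 6*(-3.6) + 15.8*0.0 + 13.8*0.0 = -21.6 + 0.0 + 0.0 = -21.6


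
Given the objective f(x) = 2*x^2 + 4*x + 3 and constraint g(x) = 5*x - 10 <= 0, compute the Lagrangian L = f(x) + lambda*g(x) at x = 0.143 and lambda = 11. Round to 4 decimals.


Step 1: Evaluate f(x).
f(0.143) = 2*0.143^2 + 4*0.143 + 3 = 3.6129
Step 2: Evaluate g(x).
g(0.143) = 5*0.143 - 10 = -9.285
Step 3: Compute Lagrangian.
L = 3.6129 + 11*-9.285 = -98.5221


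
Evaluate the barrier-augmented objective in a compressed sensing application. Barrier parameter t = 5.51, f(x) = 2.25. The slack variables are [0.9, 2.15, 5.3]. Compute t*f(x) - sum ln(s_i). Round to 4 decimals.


Step 1: Compute log-barrier.
ln values: [-0.1054, 0.7655, 1.6677]
phi = -(-0.1054 + 0.7655 + 1.6677) = -2.3278
Step 2: Compute augmented objective.
t*f(x) = 5.51*2.25 = 12.3975
Total = 12.3975 - 2.3278 = 10.0697


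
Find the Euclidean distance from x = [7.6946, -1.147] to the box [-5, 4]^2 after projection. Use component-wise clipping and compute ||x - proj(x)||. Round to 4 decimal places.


Project each component onto [-5, 4].
clip(7.6946) = 4.0, clip(-1.147) = -1.147
Projection = [4.0, -1.147]
Squared diffs: [13.6501, 0.0]
Distance = sqrt(13.6501) = 3.6946


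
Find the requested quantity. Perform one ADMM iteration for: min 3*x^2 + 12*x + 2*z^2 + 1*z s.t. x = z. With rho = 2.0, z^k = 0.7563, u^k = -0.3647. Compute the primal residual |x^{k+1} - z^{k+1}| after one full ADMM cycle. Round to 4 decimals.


ADMM iteration with rho = 2.0, z^k = 0.7563, u^k = -0.3647
Step 1: x-update.
Minimize 3*x^2 + 12*x + (2.0/2)*(x - 0.7563 - 0.3647)^2
FOC: (2*3 + 2.0)*x = -12 + 2.0*(0.7563 + 0.3647)
x^{k+1} = -1.2198
Step 2: z-update.
Minimize 2*z^2 + 1*z + (2.0/2)*(-1.2198 - z - 0.3647)^2
FOC: (2*2 + 2.0)*z = -1 + 2.0*(-1.2198 - 0.3647)
z^{k+1} = -0.6948
Step 3: u-update.
u^{k+1} = -0.3647 - 1.2198 + 0.6948 = -0.8896
Step 4: Primal residual = |-1.2198 + 0.6948| = 0.5249


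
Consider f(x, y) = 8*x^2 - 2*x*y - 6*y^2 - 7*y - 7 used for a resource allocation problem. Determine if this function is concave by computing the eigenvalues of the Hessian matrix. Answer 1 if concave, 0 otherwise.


The Hessian of f(x,y) = 8*x^2 - 2*x*y - 6*y^2 - 7*y - 7 is:
H = [[16, -2], [-2, -12]]
Trace = 16 - 12 = 4
Determinant = 16*-12 - (-2)^2 = -196
Discriminant = (4)^2 - 4*-196 = 800.0
Eigenvalues: lambda_1 = -12.1421, lambda_2 = 16.1421
The function is not concave.

0


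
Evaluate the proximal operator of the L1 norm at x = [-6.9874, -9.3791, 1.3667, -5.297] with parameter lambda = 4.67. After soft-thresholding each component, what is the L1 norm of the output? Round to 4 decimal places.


Soft-thresholding with lambda = 4.67:
prox(-6.9874) = sign(-6.9874)*max(|-6.9874| - 4.67, 0) = -2.3174
prox(-9.3791) = sign(-9.3791)*max(|-9.3791| - 4.67, 0) = -4.7091
prox(1.3667) = sign(1.3667)*max(|1.3667| - 4.67, 0) = 0.0
prox(-5.297) = sign(-5.297)*max(|-5.297| - 4.67, 0) = -0.627
prox(x) = [-2.3174, -4.7091, 0.0, -0.627]
||prox(x)||_1 = 2.3174 + 4.7091 + 0.0 + 0.627 = 7.6535


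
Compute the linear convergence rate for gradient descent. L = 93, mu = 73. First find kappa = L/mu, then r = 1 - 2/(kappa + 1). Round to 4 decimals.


Step 1: Compute the condition number.
kappa = L/mu = 93/73 = 1.274
Step 2: Compute the convergence rate.
r = 1 - 2/(kappa + 1) = 1 - 2*mu/(L + mu) = (L - mu)/(L + mu) = 20/166 = 0.1205


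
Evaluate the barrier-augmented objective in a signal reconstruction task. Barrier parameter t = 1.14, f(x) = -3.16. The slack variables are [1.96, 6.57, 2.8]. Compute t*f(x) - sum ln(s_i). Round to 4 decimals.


Step 1: Compute log-barrier.
ln values: [0.6729, 1.8825, 1.0296]
phi = -(0.6729 + 1.8825 + 1.0296) = -3.5851
Step 2: Compute augmented objective.
t*f(x) = 1.14*-3.16 = -3.6024
Total = -3.6024 - 3.5851 = -7.1875


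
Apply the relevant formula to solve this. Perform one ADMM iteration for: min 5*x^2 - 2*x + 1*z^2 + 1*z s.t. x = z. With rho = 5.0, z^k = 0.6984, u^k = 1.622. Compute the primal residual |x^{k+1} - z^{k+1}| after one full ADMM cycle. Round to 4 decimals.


ADMM iteration with rho = 5.0, z^k = 0.6984, u^k = 1.622
Step 1: x-update.
Minimize 5*x^2 - 2*x + (5.0/2)*(x - 0.6984 + 1.622)^2
FOC: (2*5 + 5.0)*x = 2 + 5.0*(0.6984 - 1.622)
x^{k+1} = -0.1745
Step 2: z-update.
Minimize 1*z^2 + 1*z + (5.0/2)*(-0.1745 - z + 1.622)^2
FOC: (2*1 + 5.0)*z = -1 + 5.0*(-0.1745 + 1.622)
z^{k+1} = 0.891
Step 3: u-update.
u^{k+1} = 1.622 - 0.1745 - 0.891 = 0.5564
Step 4: Primal residual = |-0.1745 - 0.891| = 1.0656


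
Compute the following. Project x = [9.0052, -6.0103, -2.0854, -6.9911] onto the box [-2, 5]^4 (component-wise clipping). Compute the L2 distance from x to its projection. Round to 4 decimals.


Project each component onto [-2, 5].
clip(9.0052) = 5.0, clip(-6.0103) = -2.0, clip(-2.0854) = -2.0, clip(-6.9911) = -2.0
Projection = [5.0, -2.0, -2.0, -2.0]
Squared diffs: [16.0416, 16.0825, 0.0073, 24.9111]
Distance = sqrt(57.0425) = 7.5526


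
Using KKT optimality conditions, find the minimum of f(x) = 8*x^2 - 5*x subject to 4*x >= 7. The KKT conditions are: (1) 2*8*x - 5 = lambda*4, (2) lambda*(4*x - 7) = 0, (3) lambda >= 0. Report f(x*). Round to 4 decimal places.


Step 1: Try lambda = 0 (constraint inactive).
x_unc = 5/(2*8) = 0.3125
Check: 4*0.3125 = 1.25 < 7 -- violated!
Step 2: Constraint must be active: 4*x = 7
x* = 7/4 = 1.75
lambda = (2*8*1.75 - 5)/4 = 5.75
Step 3: Compute optimal value.
f(x*) = 8*1.75^2 - 5*1.75 = 15.75


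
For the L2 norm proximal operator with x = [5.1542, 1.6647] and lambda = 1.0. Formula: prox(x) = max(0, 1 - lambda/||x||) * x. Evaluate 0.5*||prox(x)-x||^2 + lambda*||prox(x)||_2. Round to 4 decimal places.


Step 1: Compute ||x||.
||x|| = 5.4164
Step 2: Compute scaling factor.
scale = max(0, 1 - 1.0/5.4164) = 0.8154
Step 3: prox(x) = [4.2026, 1.3574]
||prox(x)|| = 4.4164
Step 4: Proximal objective.
0.5*||prox-x||^2 = 0.5
lambda*||prox|| = 4.4164
Total = 4.9164


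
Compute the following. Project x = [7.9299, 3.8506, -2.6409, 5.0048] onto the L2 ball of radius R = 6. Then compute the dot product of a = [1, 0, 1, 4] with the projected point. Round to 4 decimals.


Step 1: Compute ||x|| (intermediates to 6 decimals).
||x|| = sqrt(7.9299^2 + 3.8506^2 + (-2.6409)^2 + 5.0048^2) = 10.475343
Step 2: Project.
Since ||x|| > R, scale = R/||x|| = 6/10.475343 = 0.572774, proj(x) = scale * x
proj(x) = [4.542041, 2.205524, -1.512639, 2.866619]
Step 3: Dot product.
a^T * proj(x) = 1*4.542041 + 0*2.205524 + 1*(-1.512639) + 4*2.866619 = 14.4959


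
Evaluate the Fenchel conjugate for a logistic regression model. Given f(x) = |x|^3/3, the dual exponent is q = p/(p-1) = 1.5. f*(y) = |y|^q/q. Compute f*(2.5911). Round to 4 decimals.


The conjugate exponent q satisfies 1/p + 1/q = 1.
p = 3, so q = 3/(3 - 1) = 1.5
|y|^q = 2.5911^1.5 = 4.1709
f*(2.5911) = 4.1709 / 1.5 = 2.7806


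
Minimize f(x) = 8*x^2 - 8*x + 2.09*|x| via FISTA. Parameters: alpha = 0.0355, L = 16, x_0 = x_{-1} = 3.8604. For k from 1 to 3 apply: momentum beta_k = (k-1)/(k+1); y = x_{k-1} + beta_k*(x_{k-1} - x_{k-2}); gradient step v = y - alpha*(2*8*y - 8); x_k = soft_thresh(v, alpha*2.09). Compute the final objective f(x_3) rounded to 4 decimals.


FISTA on f(x) = 8*x^2 - 8*x + 2.09*|x|
L = 16, alpha = 0.0355
Iteration 1: beta = 0.0, y = 3.8604 + 0.0*(3.8604 - 3.8604) = 3.8604
  grad(y) = 53.7664, v = y - alpha*grad = 1.9517
  prox(v) = soft_thresh(1.9517, 0.0742) = 1.8775
Iteration 2: beta = 0.3333, y = 1.8775 + 0.3333*(1.8775 - 3.8604) = 1.2165
  grad(y) = 11.4645, v = y - alpha*grad = 0.8095
  prox(v) = soft_thresh(0.8095, 0.0742) = 0.7353
Iteration 3: beta = 0.5, y = 0.7353 + 0.5*(0.7353 - 1.8775) = 0.1643
  grad(y) = -5.3717, v = y - alpha*grad = 0.355
  prox(v) = soft_thresh(0.355, 0.0742) = 0.2808
f(x_3) = 8*0.2808^2 - 8*0.2808 + 2.09*|0.2808| = -1.0287


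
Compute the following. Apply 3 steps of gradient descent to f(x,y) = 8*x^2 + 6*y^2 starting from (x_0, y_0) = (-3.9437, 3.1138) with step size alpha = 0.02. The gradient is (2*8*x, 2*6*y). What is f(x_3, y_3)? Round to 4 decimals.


Gradient descent on f(x,y) = 8*x^2 + 6*y^2.
Starting point: (-3.9437, 3.1138), alpha = 0.02
Step 1: grad_x = 2*8*-3.9437 = -63.0992, grad_y = 2*6*3.1138 = 37.3656
  x_1 = -3.9437 - 0.02*-63.0992 = -2.6817
  y_1 = 3.1138 - 0.02*37.3656 = 2.3665
Step 2: grad_x = 2*8*-2.6817 = -42.9075, grad_y = 2*6*2.3665 = 28.3979
  x_2 = -2.6817 - 0.02*-42.9075 = -1.8236
  y_2 = 2.3665 - 0.02*28.3979 = 1.7985
Step 3: grad_x = 2*8*-1.8236 = -29.1771, grad_y = 2*6*1.7985 = 21.5824
  x_3 = -1.8236 - 0.02*-29.1771 = -1.24
  y_3 = 1.7985 - 0.02*21.5824 = 1.3669
f(-1.24, 1.3669) = 8*(-1.24)^2 + 6*1.3669^2 = 23.5115


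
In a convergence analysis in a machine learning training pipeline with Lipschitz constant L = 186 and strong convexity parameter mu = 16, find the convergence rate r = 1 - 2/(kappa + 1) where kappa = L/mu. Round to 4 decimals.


Step 1: Compute the condition number.
kappa = L/mu = 186/16 = 11.625
Step 2: Compute the convergence rate.
r = 1 - 2/(kappa + 1) = 1 - 2*mu/(L + mu) = (L - mu)/(L + mu) = 170/202 = 0.8416


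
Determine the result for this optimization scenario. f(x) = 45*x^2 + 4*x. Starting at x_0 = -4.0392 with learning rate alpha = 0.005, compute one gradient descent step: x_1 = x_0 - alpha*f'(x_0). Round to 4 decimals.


We compute the gradient at x_0 and apply the update.
f'(x) = 90*x + 4
f'(-4.0392) = 90*-4.0392 + 4 = -359.528
x_1 = -4.0392 - 0.005*-359.528 = -2.2416


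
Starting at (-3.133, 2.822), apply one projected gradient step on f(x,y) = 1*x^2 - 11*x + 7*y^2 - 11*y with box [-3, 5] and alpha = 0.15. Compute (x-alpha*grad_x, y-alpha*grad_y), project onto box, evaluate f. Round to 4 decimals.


Step 1: Compute gradient at (-3.133, 2.822).
grad_x = 2*1*-3.133 - 11 = -17.266
grad_y = 2*7*2.822 - 11 = 28.508
Step 2: Gradient step.
x_raw = -3.133 - 0.15*-17.266 = -0.5431
y_raw = 2.822 - 0.15*28.508 = -1.4542
Step 3: Project onto [-3, 5].
x_proj = clip(-0.5431) = -0.5431
y_proj = clip(-1.4542) = -1.4542
Step 4: Evaluate f.
f(-0.5431, -1.4542) = 37.0681


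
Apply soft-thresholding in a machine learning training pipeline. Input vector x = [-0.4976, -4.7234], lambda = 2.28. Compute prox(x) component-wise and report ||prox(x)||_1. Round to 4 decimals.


Soft-thresholding with lambda = 2.28:
prox(-0.4976) = sign(-0.4976)*max(|-0.4976| - 2.28, 0) = 0.0
prox(-4.7234) = sign(-4.7234)*max(|-4.7234| - 2.28, 0) = -2.4434
prox(x) = [0.0, -2.4434]
||prox(x)||_1 = 0.0 + 2.4434 = 2.4434


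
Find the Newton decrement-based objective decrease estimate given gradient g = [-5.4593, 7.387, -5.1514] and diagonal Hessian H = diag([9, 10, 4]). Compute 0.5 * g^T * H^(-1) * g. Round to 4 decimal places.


Step 1: H is diagonal, so H^(-1) * g = [-0.6066, 0.7387, -1.2879].
Step 2: g^T H^(-1) g = sum_i g_i^2 / H_ii
  = (-5.4593)^2/9 + (7.387)^2/10 + (-5.1514)^2/4
  = 3.3116 + 5.4568 + 6.6342 = 15.4026
Step 3: Objective decrease = 0.5 * g^T H^(-1) g = 7.7013
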